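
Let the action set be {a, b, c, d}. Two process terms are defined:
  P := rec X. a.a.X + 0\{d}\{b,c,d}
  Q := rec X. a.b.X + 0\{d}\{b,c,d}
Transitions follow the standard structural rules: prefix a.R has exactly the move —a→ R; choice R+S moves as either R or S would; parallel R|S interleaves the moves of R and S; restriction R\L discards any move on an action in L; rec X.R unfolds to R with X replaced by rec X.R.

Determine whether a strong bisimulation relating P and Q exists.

P's transition system — 2 states:
  m0 = rec X. a.a.X + 0\{d}\{b,c,d} :: -a-> m1
  m1 = a.(rec X. a.a.X + 0\{d}\{b,c,d}) :: -a-> m0
Q's transition system — 2 states:
  n0 = rec X. a.b.X + 0\{d}\{b,c,d} :: -a-> n1
  n1 = b.(rec X. a.b.X + 0\{d}\{b,c,d}) :: -b-> n0
Partition-refinement fixed point:
  B0 = {m0, m1}
  B1 = {n0}
  B2 = {n1}
m0 ∈ B0, n0 ∈ B1 → different blocks

P ≁ Q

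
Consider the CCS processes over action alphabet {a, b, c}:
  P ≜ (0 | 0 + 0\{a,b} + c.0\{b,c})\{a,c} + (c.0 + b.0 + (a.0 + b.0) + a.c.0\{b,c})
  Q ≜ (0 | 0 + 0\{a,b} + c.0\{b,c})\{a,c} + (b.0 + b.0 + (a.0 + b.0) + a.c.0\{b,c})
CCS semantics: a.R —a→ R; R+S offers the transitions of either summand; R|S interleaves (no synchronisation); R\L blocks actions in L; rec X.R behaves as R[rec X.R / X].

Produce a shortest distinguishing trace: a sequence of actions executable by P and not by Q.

c

LTS(P): 4 reachable states
  u0 = (0 | 0 + 0\{a,b} + c.0\{b,c})\{a,c} + (c.0 + b.0 + (a.0 + b.0) + a.c.0\{b,c}) | =a=> u1, =a=> u2, =b=> u1, =c=> u1
  u1 = 0 | ∅
  u2 = c.0\{b,c} | =c=> u3
  u3 = 0\{b,c} | ∅
LTS(Q): 4 reachable states
  v0 = (0 | 0 + 0\{a,b} + c.0\{b,c})\{a,c} + (b.0 + b.0 + (a.0 + b.0) + a.c.0\{b,c}) | =a=> v1, =a=> v2, =b=> v1
  v1 = 0 | ∅
  v2 = c.0\{b,c} | =c=> v3
  v3 = 0\{b,c} | ∅
Trace ⟨c⟩ through P, begin at {u0}:
  [1] c ⇒ {u1}
  P completes σ.
Trace ⟨c⟩ through Q, begin at {v0}:
  [1] c ⇒ ∅ (Q stuck)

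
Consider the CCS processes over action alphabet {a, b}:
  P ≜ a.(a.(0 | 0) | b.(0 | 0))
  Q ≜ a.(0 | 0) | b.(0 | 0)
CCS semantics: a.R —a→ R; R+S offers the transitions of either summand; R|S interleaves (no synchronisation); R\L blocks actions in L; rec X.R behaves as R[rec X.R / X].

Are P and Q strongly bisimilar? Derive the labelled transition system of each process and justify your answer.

LTS(P): 5 reachable states
  u0 = a.(a.(0 | 0) | b.(0 | 0)) → -a-> u1
  u1 = a.(0 | 0) | b.(0 | 0) → -a-> u2, -b-> u3
  u2 = 0 | 0 | b.(0 | 0) → -b-> u4
  u3 = a.(0 | 0) | (0 | 0) → -a-> u4
  u4 = 0 | 0 | (0 | 0) → (no moves)
LTS(Q): 4 reachable states
  v0 = a.(0 | 0) | b.(0 | 0) → -a-> v1, -b-> v2
  v1 = 0 | 0 | b.(0 | 0) → -b-> v3
  v2 = a.(0 | 0) | (0 | 0) → -a-> v3
  v3 = 0 | 0 | (0 | 0) → (no moves)
Partition-refinement fixed point:
  B0 = {u0}
  B1 = {u1, v0}
  B2 = {u3, v2}
  B3 = {u4, v3}
  B4 = {u2, v1}
u0 ∈ B0, v0 ∈ B1 → different blocks

P ≁ Q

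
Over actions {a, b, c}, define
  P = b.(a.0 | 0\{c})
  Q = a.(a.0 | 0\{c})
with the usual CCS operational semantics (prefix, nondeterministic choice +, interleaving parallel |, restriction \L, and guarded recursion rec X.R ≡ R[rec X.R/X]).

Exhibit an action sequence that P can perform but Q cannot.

LTS(P): 3 reachable states
  m0 = b.(a.0 | 0\{c}) | =b=> m1
  m1 = a.0 | 0\{c} | =a=> m2
  m2 = 0 | 0\{c} | ∅
LTS(Q): 3 reachable states
  n0 = a.(a.0 | 0\{c}) | =a=> n1
  n1 = a.0 | 0\{c} | =a=> n2
  n2 = 0 | 0\{c} | ∅
Trace ⟨b⟩ through P, begin at {m0}:
  after b @ step 1: {m1}
  — P admits the full trace.
Trace ⟨b⟩ through Q, begin at {n0}:
  after b @ step 1: ∅  — Q cannot continue

b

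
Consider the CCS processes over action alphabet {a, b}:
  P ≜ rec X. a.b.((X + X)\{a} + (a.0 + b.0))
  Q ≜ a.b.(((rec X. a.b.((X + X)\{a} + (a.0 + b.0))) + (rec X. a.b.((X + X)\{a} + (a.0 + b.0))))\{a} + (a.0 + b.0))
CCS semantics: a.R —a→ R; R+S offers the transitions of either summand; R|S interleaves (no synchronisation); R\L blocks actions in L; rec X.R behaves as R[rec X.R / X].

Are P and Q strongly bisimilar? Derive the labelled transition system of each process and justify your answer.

Reachable graph of P (4 states):
  m0 = rec X. a.b.((X + X)\{a} + (a.0 + b.0)) ⊢ -a-> m1
  m1 = b.(((rec X. a.b.((X + X)\{a} + (a.0 + b.0))) + (rec X. a.b.((X + X)\{a} + (a.0 + b.0))))\{a} + (a.0 + b.0)) ⊢ -b-> m2
  m2 = ((rec X. a.b.((X + X)\{a} + (a.0 + b.0))) + (rec X. a.b.((X + X)\{a} + (a.0 + b.0))))\{a} + (a.0 + b.0) ⊢ -a-> m3, -b-> m3
  m3 = 0 ⊢ stopped
Reachable graph of Q (4 states):
  n0 = a.b.(((rec X. a.b.((X + X)\{a} + (a.0 + b.0))) + (rec X. a.b.((X + X)\{a} + (a.0 + b.0))))\{a} + (a.0 + b.0)) ⊢ -a-> n1
  n1 = b.(((rec X. a.b.((X + X)\{a} + (a.0 + b.0))) + (rec X. a.b.((X + X)\{a} + (a.0 + b.0))))\{a} + (a.0 + b.0)) ⊢ -b-> n2
  n2 = ((rec X. a.b.((X + X)\{a} + (a.0 + b.0))) + (rec X. a.b.((X + X)\{a} + (a.0 + b.0))))\{a} + (a.0 + b.0) ⊢ -a-> n3, -b-> n3
  n3 = 0 ⊢ stopped
Coarsest stable partition (strong bisimilarity classes):
  B0 = {m0, n0}
  B1 = {m1, n1}
  B2 = {m2, n2}
  B3 = {m3, n3}
m0 ∈ B0, n0 ∈ B0 → same block

P ~ Q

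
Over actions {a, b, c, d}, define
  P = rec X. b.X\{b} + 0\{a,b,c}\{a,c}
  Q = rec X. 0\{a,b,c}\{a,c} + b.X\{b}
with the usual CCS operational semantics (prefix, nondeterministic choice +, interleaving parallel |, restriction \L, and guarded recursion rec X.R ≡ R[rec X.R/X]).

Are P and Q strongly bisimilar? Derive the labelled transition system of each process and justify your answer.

LTS(P): 2 reachable states
  m0 = rec X. b.X\{b} + 0\{a,b,c}\{a,c} → =b=> m1
  m1 = (rec X. b.X\{b} + 0\{a,b,c}\{a,c})\{b} → ∅
LTS(Q): 2 reachable states
  n0 = rec X. 0\{a,b,c}\{a,c} + b.X\{b} → =b=> n1
  n1 = (rec X. 0\{a,b,c}\{a,c} + b.X\{b})\{b} → ∅
Partition-refinement fixed point:
  B0 = {m0, n0}
  B1 = {m1, n1}
m0 ∈ B0, n0 ∈ B0 → same block

P ~ Q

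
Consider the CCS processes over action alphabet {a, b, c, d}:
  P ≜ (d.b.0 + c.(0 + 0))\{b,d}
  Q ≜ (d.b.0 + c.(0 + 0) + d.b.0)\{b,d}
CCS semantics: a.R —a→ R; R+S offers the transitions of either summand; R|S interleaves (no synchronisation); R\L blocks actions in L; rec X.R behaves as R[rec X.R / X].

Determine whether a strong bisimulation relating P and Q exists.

Reachable graph of P (2 states):
  s0 = (d.b.0 + c.(0 + 0))\{b,d} ⊢ --c--▸ s1
  s1 = (0 + 0)\{b,d} ⊢ ∅
Reachable graph of Q (2 states):
  t0 = (d.b.0 + c.(0 + 0) + d.b.0)\{b,d} ⊢ --c--▸ t1
  t1 = (0 + 0)\{b,d} ⊢ ∅
Coarsest stable partition (strong bisimilarity classes):
  B0 = {s0, t0}
  B1 = {s1, t1}
s0 ∈ B0, t0 ∈ B0 → same block

P ~ Q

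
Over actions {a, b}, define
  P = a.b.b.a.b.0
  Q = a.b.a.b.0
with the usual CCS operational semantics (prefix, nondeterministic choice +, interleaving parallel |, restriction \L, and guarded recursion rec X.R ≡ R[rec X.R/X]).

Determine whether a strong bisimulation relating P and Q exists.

not bisimilar

Reachable graph of P (6 states):
  u0 = a.b.b.a.b.0 :: ··a··> u1
  u1 = b.b.a.b.0 :: ··b··> u2
  u2 = b.a.b.0 :: ··b··> u3
  u3 = a.b.0 :: ··a··> u4
  u4 = b.0 :: ··b··> u5
  u5 = 0 :: ∅
Reachable graph of Q (5 states):
  v0 = a.b.a.b.0 :: ··a··> v1
  v1 = b.a.b.0 :: ··b··> v2
  v2 = a.b.0 :: ··a··> v3
  v3 = b.0 :: ··b··> v4
  v4 = 0 :: ∅
Coarsest stable partition (strong bisimilarity classes):
  B0 = {u0}
  B1 = {u1}
  B2 = {u2, v1}
  B3 = {u3, v2}
  B4 = {u4, v3}
  B5 = {u5, v4}
  B6 = {v0}
u0 ∈ B0, v0 ∈ B6 → different blocks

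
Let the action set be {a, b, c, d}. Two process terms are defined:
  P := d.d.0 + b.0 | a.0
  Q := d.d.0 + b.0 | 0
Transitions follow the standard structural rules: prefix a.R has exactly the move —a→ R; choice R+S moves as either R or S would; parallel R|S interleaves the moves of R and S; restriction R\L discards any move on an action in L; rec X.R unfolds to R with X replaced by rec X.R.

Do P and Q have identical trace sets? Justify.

trace-distinct — witness ⟨a⟩

LTS(P): 6 reachable states
  p0 = d.d.0 + b.0 | a.0 :: --a--▸ p1, --b--▸ p2, --d--▸ p3
  p1 = b.0 | 0 :: --b--▸ p4
  p2 = 0 | a.0 :: --a--▸ p4
  p3 = d.0 :: --d--▸ p5
  p4 = 0 | 0 :: ∅
  p5 = 0 :: ∅
LTS(Q): 4 reachable states
  q0 = d.d.0 + b.0 | 0 :: --b--▸ q1, --d--▸ q2
  q1 = 0 | 0 :: ∅
  q2 = d.0 :: --d--▸ q3
  q3 = 0 :: ∅
Trace ⟨a⟩ through P, begin at {p0}:
  step 1 (a): {p1}
  P completes σ.
Trace ⟨a⟩ through Q, begin at {q0}:
  step 1 (a): no successor for Q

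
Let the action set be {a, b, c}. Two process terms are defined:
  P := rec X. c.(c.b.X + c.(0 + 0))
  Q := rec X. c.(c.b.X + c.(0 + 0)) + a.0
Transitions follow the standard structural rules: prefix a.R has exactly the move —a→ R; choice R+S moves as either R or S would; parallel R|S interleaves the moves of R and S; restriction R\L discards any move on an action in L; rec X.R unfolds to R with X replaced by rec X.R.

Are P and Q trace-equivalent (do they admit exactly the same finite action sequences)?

trace-distinct — witness ⟨a⟩

LTS(P): 4 reachable states
  u0 = rec X. c.(c.b.X + c.(0 + 0)) → =c=> u1
  u1 = c.b.(rec X. c.(c.b.X + c.(0 + 0))) + c.(0 + 0) → =c=> u2, =c=> u3
  u2 = 0 + 0 → stopped
  u3 = b.(rec X. c.(c.b.X + c.(0 + 0))) → =b=> u0
LTS(Q): 5 reachable states
  v0 = rec X. c.(c.b.X + c.(0 + 0)) + a.0 → =a=> v1, =c=> v2
  v1 = 0 → stopped
  v2 = c.b.(rec X. c.(c.b.X + c.(0 + 0)) + a.0) + c.(0 + 0) → =c=> v3, =c=> v4
  v3 = 0 + 0 → stopped
  v4 = b.(rec X. c.(c.b.X + c.(0 + 0)) + a.0) → =b=> v0
Trace ⟨a⟩ through Q, begin at {v0}:
  [1] a ⇒ {v1}
  Q completes σ.
Trace ⟨a⟩ through P, begin at {u0}:
  [1] a ⇒ ∅ (P stuck)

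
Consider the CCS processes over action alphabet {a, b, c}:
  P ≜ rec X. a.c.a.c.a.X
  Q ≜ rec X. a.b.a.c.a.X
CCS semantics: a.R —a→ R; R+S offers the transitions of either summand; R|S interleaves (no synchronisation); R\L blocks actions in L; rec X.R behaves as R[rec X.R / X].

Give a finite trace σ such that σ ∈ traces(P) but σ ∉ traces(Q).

ac

P's transition system — 5 states:
  m0 = rec X. a.c.a.c.a.X → --a--▸ m1
  m1 = c.a.c.a.(rec X. a.c.a.c.a.X) → --c--▸ m2
  m2 = a.c.a.(rec X. a.c.a.c.a.X) → --a--▸ m3
  m3 = c.a.(rec X. a.c.a.c.a.X) → --c--▸ m4
  m4 = a.(rec X. a.c.a.c.a.X) → --a--▸ m0
Q's transition system — 5 states:
  n0 = rec X. a.b.a.c.a.X → --a--▸ n1
  n1 = b.a.c.a.(rec X. a.b.a.c.a.X) → --b--▸ n2
  n2 = a.c.a.(rec X. a.b.a.c.a.X) → --a--▸ n3
  n3 = c.a.(rec X. a.b.a.c.a.X) → --c--▸ n4
  n4 = a.(rec X. a.b.a.c.a.X) → --a--▸ n0
Executing ac from P (initial set {m0}):
  step 1 (a): {m1}
  step 2 (c): {m2}
  P completes σ.
Executing ac from Q (initial set {n0}):
  step 1 (a): {n1}
  step 2 (c): no successor for Q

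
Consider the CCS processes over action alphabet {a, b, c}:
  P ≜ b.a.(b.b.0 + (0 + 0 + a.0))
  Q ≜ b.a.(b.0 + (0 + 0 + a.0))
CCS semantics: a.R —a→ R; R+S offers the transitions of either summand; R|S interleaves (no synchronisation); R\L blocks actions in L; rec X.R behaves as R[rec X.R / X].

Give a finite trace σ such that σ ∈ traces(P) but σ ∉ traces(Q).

Reachable graph of P (5 states):
  p0 = b.a.(b.b.0 + (0 + 0 + a.0)) | —b→ p1
  p1 = a.(b.b.0 + (0 + 0 + a.0)) | —a→ p2
  p2 = b.b.0 + (0 + 0 + a.0) | —a→ p3, —b→ p4
  p3 = 0 | stopped
  p4 = b.0 | —b→ p3
Reachable graph of Q (4 states):
  q0 = b.a.(b.0 + (0 + 0 + a.0)) | —b→ q1
  q1 = a.(b.0 + (0 + 0 + a.0)) | —a→ q2
  q2 = b.0 + (0 + 0 + a.0) | —a→ q3, —b→ q3
  q3 = 0 | stopped
Trace ⟨babb⟩ through P, begin at {p0}:
  [1] b ⇒ {p1}
  [2] a ⇒ {p2}
  [3] b ⇒ {p4}
  [4] b ⇒ {p3}
  ✓ P
Trace ⟨babb⟩ through Q, begin at {q0}:
  [1] b ⇒ {q1}
  [2] a ⇒ {q2}
  [3] b ⇒ {q3}
  [4] b ⇒ no successor for Q

babb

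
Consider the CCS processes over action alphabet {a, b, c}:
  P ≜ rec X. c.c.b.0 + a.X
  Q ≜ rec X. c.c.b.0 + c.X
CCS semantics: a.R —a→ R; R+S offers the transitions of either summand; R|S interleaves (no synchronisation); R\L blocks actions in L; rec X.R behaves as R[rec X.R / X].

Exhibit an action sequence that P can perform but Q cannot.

a

P's transition system — 4 states:
  p0 = rec X. c.c.b.0 + a.X | —a→ p0, —c→ p1
  p1 = c.b.0 | —c→ p2
  p2 = b.0 | —b→ p3
  p3 = 0 | stopped
Q's transition system — 4 states:
  q0 = rec X. c.c.b.0 + c.X | —c→ q0, —c→ q1
  q1 = c.b.0 | —c→ q2
  q2 = b.0 | —b→ q3
  q3 = 0 | stopped
Trace ⟨a⟩ through P, begin at {p0}:
  step 1 (a): {p0}
  ✓ P
Trace ⟨a⟩ through Q, begin at {q0}:
  step 1 (a): ∅  — Q cannot continue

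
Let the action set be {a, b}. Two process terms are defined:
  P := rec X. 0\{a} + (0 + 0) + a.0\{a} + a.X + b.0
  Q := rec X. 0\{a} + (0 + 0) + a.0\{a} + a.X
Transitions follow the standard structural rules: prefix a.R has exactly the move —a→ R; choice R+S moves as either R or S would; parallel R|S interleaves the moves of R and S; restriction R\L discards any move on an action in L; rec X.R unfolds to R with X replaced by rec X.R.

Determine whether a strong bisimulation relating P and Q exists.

P ≁ Q

P's transition system — 3 states:
  s0 = rec X. 0\{a} + (0 + 0) + a.0\{a} + a.X + b.0 has moves -a-> s0, -a-> s1, -b-> s2
  s1 = 0\{a} has moves (no moves)
  s2 = 0 has moves (no moves)
Q's transition system — 2 states:
  t0 = rec X. 0\{a} + (0 + 0) + a.0\{a} + a.X has moves -a-> t0, -a-> t1
  t1 = 0\{a} has moves (no moves)
Partition-refinement fixed point:
  B0 = {s0}
  B1 = {s1, s2, t1}
  B2 = {t0}
s0 ∈ B0, t0 ∈ B2 → different blocks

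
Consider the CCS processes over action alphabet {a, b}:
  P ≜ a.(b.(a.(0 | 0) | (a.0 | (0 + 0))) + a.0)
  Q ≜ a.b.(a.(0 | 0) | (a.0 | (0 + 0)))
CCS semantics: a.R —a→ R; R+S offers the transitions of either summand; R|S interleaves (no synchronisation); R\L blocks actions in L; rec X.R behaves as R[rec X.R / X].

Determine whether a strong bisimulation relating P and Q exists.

NO

Reachable graph of P (7 states):
  s0 = a.(b.(a.(0 | 0) | (a.0 | (0 + 0))) + a.0) → -a-> s1
  s1 = b.(a.(0 | 0) | (a.0 | (0 + 0))) + a.0 → -a-> s2, -b-> s3
  s2 = 0 → stopped
  s3 = a.(0 | 0) | (a.0 | (0 + 0)) → -a-> s4, -a-> s5
  s4 = 0 | 0 | (a.0 | (0 + 0)) → -a-> s6
  s5 = a.(0 | 0) | (0 | (0 + 0)) → -a-> s6
  s6 = 0 | 0 | (0 | (0 + 0)) → stopped
Reachable graph of Q (6 states):
  t0 = a.b.(a.(0 | 0) | (a.0 | (0 + 0))) → -a-> t1
  t1 = b.(a.(0 | 0) | (a.0 | (0 + 0))) → -b-> t2
  t2 = a.(0 | 0) | (a.0 | (0 + 0)) → -a-> t3, -a-> t4
  t3 = 0 | 0 | (a.0 | (0 + 0)) → -a-> t5
  t4 = a.(0 | 0) | (0 | (0 + 0)) → -a-> t5
  t5 = 0 | 0 | (0 | (0 + 0)) → stopped
Partition-refinement fixed point:
  B0 = {s0}
  B1 = {s1}
  B2 = {s2, s6, t5}
  B3 = {s3, t2}
  B4 = {s4, s5, t3, t4}
  B5 = {t0}
  B6 = {t1}
s0 ∈ B0, t0 ∈ B5 → different blocks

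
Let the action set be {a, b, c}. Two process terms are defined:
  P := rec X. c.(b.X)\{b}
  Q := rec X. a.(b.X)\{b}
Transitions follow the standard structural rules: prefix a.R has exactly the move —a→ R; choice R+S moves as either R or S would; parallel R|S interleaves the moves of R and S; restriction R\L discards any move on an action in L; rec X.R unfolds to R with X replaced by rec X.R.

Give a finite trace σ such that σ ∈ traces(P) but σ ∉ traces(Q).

Reachable graph of P (2 states):
  u0 = rec X. c.(b.X)\{b} has moves —c→ u1
  u1 = (b.(rec X. c.(b.X)\{b}))\{b} has moves stopped
Reachable graph of Q (2 states):
  v0 = rec X. a.(b.X)\{b} has moves —a→ v1
  v1 = (b.(rec X. a.(b.X)\{b}))\{b} has moves stopped
Run σ = ⟨c⟩ on P: start {u0}
  after c @ step 1: {u1}
  P completes σ.
Run σ = ⟨c⟩ on Q: start {v0}
  after c @ step 1: ∅ (Q stuck)

c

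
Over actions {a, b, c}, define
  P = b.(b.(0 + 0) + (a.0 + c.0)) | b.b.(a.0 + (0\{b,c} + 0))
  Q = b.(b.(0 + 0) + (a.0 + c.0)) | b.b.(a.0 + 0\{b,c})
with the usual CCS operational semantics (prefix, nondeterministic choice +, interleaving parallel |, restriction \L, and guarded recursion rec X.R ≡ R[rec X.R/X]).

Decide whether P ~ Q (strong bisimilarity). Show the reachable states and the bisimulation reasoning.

P's transition system — 16 states:
  s0 = b.(b.(0 + 0) + (a.0 + c.0)) | b.b.(a.0 + (0\{b,c} + 0)) ⊢ =b=> s1, =b=> s2
  s1 = (b.(0 + 0) + (a.0 + c.0)) | b.b.(a.0 + (0\{b,c} + 0)) ⊢ =a=> s3, =b=> s4, =b=> s5, =c=> s3
  s2 = b.(b.(0 + 0) + (a.0 + c.0)) | b.(a.0 + (0\{b,c} + 0)) ⊢ =b=> s5, =b=> s6
  s3 = 0 | b.b.(a.0 + (0\{b,c} + 0)) ⊢ =b=> s7
  s4 = (0 + 0) | b.b.(a.0 + (0\{b,c} + 0)) ⊢ =b=> s8
  s5 = (b.(0 + 0) + (a.0 + c.0)) | b.(a.0 + (0\{b,c} + 0)) ⊢ =a=> s7, =b=> s8, =b=> s9, =c=> s7
  s6 = b.(b.(0 + 0) + (a.0 + c.0)) | (a.0 + (0\{b,c} + 0)) ⊢ =a=> s10, =b=> s9
  s7 = 0 | b.(a.0 + (0\{b,c} + 0)) ⊢ =b=> s11
  s8 = (0 + 0) | b.(a.0 + (0\{b,c} + 0)) ⊢ =b=> s12
  s9 = (b.(0 + 0) + (a.0 + c.0)) | (a.0 + (0\{b,c} + 0)) ⊢ =a=> s11, =a=> s13, =b=> s12, =c=> s11
  s10 = b.(b.(0 + 0) + (a.0 + c.0)) | 0 ⊢ =b=> s13
  s11 = 0 | (a.0 + (0\{b,c} + 0)) ⊢ =a=> s14
  s12 = (0 + 0) | (a.0 + (0\{b,c} + 0)) ⊢ =a=> s15
  s13 = (b.(0 + 0) + (a.0 + c.0)) | 0 ⊢ =a=> s14, =b=> s15, =c=> s14
  s14 = 0 | 0 ⊢ stopped
  s15 = (0 + 0) | 0 ⊢ stopped
Q's transition system — 16 states:
  t0 = b.(b.(0 + 0) + (a.0 + c.0)) | b.b.(a.0 + 0\{b,c}) ⊢ =b=> t1, =b=> t2
  t1 = (b.(0 + 0) + (a.0 + c.0)) | b.b.(a.0 + 0\{b,c}) ⊢ =a=> t3, =b=> t4, =b=> t5, =c=> t3
  t2 = b.(b.(0 + 0) + (a.0 + c.0)) | b.(a.0 + 0\{b,c}) ⊢ =b=> t5, =b=> t6
  t3 = 0 | b.b.(a.0 + 0\{b,c}) ⊢ =b=> t7
  t4 = (0 + 0) | b.b.(a.0 + 0\{b,c}) ⊢ =b=> t8
  t5 = (b.(0 + 0) + (a.0 + c.0)) | b.(a.0 + 0\{b,c}) ⊢ =a=> t7, =b=> t8, =b=> t9, =c=> t7
  t6 = b.(b.(0 + 0) + (a.0 + c.0)) | (a.0 + 0\{b,c}) ⊢ =a=> t10, =b=> t9
  t7 = 0 | b.(a.0 + 0\{b,c}) ⊢ =b=> t11
  t8 = (0 + 0) | b.(a.0 + 0\{b,c}) ⊢ =b=> t12
  t9 = (b.(0 + 0) + (a.0 + c.0)) | (a.0 + 0\{b,c}) ⊢ =a=> t11, =a=> t13, =b=> t12, =c=> t11
  t10 = b.(b.(0 + 0) + (a.0 + c.0)) | 0 ⊢ =b=> t13
  t11 = 0 | (a.0 + 0\{b,c}) ⊢ =a=> t14
  t12 = (0 + 0) | (a.0 + 0\{b,c}) ⊢ =a=> t15
  t13 = (b.(0 + 0) + (a.0 + c.0)) | 0 ⊢ =a=> t14, =b=> t15, =c=> t14
  t14 = 0 | 0 ⊢ stopped
  t15 = (0 + 0) | 0 ⊢ stopped
Coarsest stable partition (strong bisimilarity classes):
  B0 = {s0, t0}
  B1 = {s2, t2}
  B2 = {s6, t6}
  B3 = {s9, t9}
  B4 = {s11, s12, t11, t12}
  B5 = {s14, s15, t14, t15}
  B6 = {s13, t13}
  B7 = {s10, t10}
  B8 = {s5, t5}
  B9 = {s7, s8, t7, t8}
  B10 = {s1, t1}
  B11 = {s3, s4, t3, t4}
s0 ∈ B0, t0 ∈ B0 → same block

YES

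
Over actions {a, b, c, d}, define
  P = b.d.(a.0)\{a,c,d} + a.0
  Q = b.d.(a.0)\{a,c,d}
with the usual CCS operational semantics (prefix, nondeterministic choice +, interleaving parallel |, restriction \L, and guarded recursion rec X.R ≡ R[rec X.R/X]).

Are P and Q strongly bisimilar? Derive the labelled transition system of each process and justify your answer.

not bisimilar

LTS(P): 4 reachable states
  p0 = b.d.(a.0)\{a,c,d} + a.0 → -a-> p1, -b-> p2
  p1 = 0 → ∅
  p2 = d.(a.0)\{a,c,d} → -d-> p3
  p3 = (a.0)\{a,c,d} → ∅
LTS(Q): 3 reachable states
  q0 = b.d.(a.0)\{a,c,d} → -b-> q1
  q1 = d.(a.0)\{a,c,d} → -d-> q2
  q2 = (a.0)\{a,c,d} → ∅
Coarsest stable partition (strong bisimilarity classes):
  B0 = {p0}
  B1 = {p1, p3, q2}
  B2 = {p2, q1}
  B3 = {q0}
p0 ∈ B0, q0 ∈ B3 → different blocks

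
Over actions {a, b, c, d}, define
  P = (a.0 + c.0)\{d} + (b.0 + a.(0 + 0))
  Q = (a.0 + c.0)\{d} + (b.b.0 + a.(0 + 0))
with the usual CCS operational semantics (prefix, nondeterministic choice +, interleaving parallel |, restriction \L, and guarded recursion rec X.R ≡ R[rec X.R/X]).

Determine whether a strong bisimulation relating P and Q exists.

P's transition system — 4 states:
  u0 = (a.0 + c.0)\{d} + (b.0 + a.(0 + 0)) ⊢ —a→ u1, —a→ u2, —b→ u3, —c→ u2
  u1 = 0 + 0 ⊢ deadlocked
  u2 = 0\{d} ⊢ deadlocked
  u3 = 0 ⊢ deadlocked
Q's transition system — 5 states:
  v0 = (a.0 + c.0)\{d} + (b.b.0 + a.(0 + 0)) ⊢ —a→ v1, —a→ v2, —b→ v3, —c→ v2
  v1 = 0 + 0 ⊢ deadlocked
  v2 = 0\{d} ⊢ deadlocked
  v3 = b.0 ⊢ —b→ v4
  v4 = 0 ⊢ deadlocked
Partition-refinement fixed point:
  B0 = {u0}
  B1 = {u1, u2, u3, v1, v2, v4}
  B2 = {v0}
  B3 = {v3}
u0 ∈ B0, v0 ∈ B2 → different blocks

P ≁ Q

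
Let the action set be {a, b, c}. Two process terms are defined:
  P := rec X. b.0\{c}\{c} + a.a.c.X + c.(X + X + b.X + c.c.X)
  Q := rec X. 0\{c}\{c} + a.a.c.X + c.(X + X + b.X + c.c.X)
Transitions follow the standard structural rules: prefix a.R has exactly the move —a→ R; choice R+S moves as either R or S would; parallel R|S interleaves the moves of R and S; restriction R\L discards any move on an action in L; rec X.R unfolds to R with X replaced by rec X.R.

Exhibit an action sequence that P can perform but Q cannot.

b

LTS(P): 5 reachable states
  m0 = rec X. b.0\{c}\{c} + a.a.c.X + c.(X + X + b.X + c.c.X) :: -a-> m1, -b-> m2, -c-> m3
  m1 = a.c.(rec X. b.0\{c}\{c} + a.a.c.X + c.(X + X + b.X + c.c.X)) :: -a-> m4
  m2 = 0\{c}\{c} :: ·
  m3 = (rec X. b.0\{c}\{c} + a.a.c.X + c.(X + X + b.X + c.c.X)) + (rec X. b.0\{c}\{c} + a.a.c.X + c.(X + X + b.X + c.c.X)) + b.(rec X. b.0\{c}\{c} + a.a.c.X + c.(X + X + b.X + c.c.X)) + c.c.(rec X. b.0\{c}\{c} + a.a.c.X + c.(X + X + b.X + c.c.X)) :: -a-> m1, -b-> m0, -b-> m2, -c-> m3, -c-> m4
  m4 = c.(rec X. b.0\{c}\{c} + a.a.c.X + c.(X + X + b.X + c.c.X)) :: -c-> m0
LTS(Q): 4 reachable states
  n0 = rec X. 0\{c}\{c} + a.a.c.X + c.(X + X + b.X + c.c.X) :: -a-> n1, -c-> n2
  n1 = a.c.(rec X. 0\{c}\{c} + a.a.c.X + c.(X + X + b.X + c.c.X)) :: -a-> n3
  n2 = (rec X. 0\{c}\{c} + a.a.c.X + c.(X + X + b.X + c.c.X)) + (rec X. 0\{c}\{c} + a.a.c.X + c.(X + X + b.X + c.c.X)) + b.(rec X. 0\{c}\{c} + a.a.c.X + c.(X + X + b.X + c.c.X)) + c.c.(rec X. 0\{c}\{c} + a.a.c.X + c.(X + X + b.X + c.c.X)) :: -a-> n1, -b-> n0, -c-> n2, -c-> n3
  n3 = c.(rec X. 0\{c}\{c} + a.a.c.X + c.(X + X + b.X + c.c.X)) :: -c-> n0
Trace ⟨b⟩ through P, begin at {m0}:
  [1] b ⇒ {m2}
  ✓ P
Trace ⟨b⟩ through Q, begin at {n0}:
  [1] b ⇒ ∅ (Q stuck)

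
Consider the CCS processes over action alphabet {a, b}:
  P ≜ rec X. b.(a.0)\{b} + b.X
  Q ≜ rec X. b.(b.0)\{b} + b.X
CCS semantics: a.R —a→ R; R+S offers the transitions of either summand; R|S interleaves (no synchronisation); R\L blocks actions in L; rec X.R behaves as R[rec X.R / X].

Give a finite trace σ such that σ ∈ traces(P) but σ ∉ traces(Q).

ba

LTS(P): 3 reachable states
  p0 = rec X. b.(a.0)\{b} + b.X has moves —b→ p0, —b→ p1
  p1 = (a.0)\{b} has moves —a→ p2
  p2 = 0\{b} has moves (no moves)
LTS(Q): 2 reachable states
  q0 = rec X. b.(b.0)\{b} + b.X has moves —b→ q0, —b→ q1
  q1 = (b.0)\{b} has moves (no moves)
Trace ⟨ba⟩ through P, begin at {p0}:
  step 1 (b): {p0, p1}
  step 2 (a): {p2}
  — P admits the full trace.
Trace ⟨ba⟩ through Q, begin at {q0}:
  step 1 (b): {q0, q1}
  step 2 (a): ∅  — Q cannot continue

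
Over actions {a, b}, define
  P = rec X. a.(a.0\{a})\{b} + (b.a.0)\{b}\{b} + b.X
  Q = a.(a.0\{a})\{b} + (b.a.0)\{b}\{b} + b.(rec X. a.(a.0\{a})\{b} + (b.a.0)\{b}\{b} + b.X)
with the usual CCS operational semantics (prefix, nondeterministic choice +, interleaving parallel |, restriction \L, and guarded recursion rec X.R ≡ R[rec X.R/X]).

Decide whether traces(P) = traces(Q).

traces(P) = traces(Q)

P's transition system — 3 states:
  s0 = rec X. a.(a.0\{a})\{b} + (b.a.0)\{b}\{b} + b.X ⊢ ··a··> s1, ··b··> s0
  s1 = (a.0\{a})\{b} ⊢ ··a··> s2
  s2 = 0\{a}\{b} ⊢ (no moves)
Q's transition system — 4 states:
  t0 = a.(a.0\{a})\{b} + (b.a.0)\{b}\{b} + b.(rec X. a.(a.0\{a})\{b} + (b.a.0)\{b}\{b} + b.X) ⊢ ··a··> t1, ··b··> t2
  t1 = (a.0\{a})\{b} ⊢ ··a··> t3
  t2 = rec X. a.(a.0\{a})\{b} + (b.a.0)\{b}\{b} + b.X ⊢ ··a··> t1, ··b··> t2
  t3 = 0\{a}\{b} ⊢ (no moves)
Bisimilarity quotient blocks:
  B0 = {s0, t0, t2}
  B1 = {s1, t1}
  B2 = {s2, t3}
s0 ∈ B0, t0 ∈ B0 → same block
Bisimilar ⇒ trace-equivalent.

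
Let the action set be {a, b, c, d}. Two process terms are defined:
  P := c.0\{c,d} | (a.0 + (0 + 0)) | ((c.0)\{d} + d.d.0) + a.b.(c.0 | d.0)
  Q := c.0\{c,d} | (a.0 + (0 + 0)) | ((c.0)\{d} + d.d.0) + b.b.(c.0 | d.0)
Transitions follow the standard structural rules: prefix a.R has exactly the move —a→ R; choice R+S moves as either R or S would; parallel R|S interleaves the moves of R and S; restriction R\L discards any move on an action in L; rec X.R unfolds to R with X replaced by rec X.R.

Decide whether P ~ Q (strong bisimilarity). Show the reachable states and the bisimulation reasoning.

Reachable graph of P (21 states):
  u0 = c.0\{c,d} | (a.0 + (0 + 0)) | ((c.0)\{d} + d.d.0) + a.b.(c.0 | d.0) → —a→ u1, —a→ u2, —c→ u3, —c→ u4, —d→ u5
  u1 = b.(c.0 | d.0) → —b→ u6
  u2 = c.0\{c,d} | 0 | ((c.0)\{d} + d.d.0) → —c→ u7, —c→ u8, —d→ u9
  u3 = 0\{c,d} | (a.0 + (0 + 0)) | ((c.0)\{d} + d.d.0) → —a→ u7, —c→ u10, —d→ u11
  u4 = c.0\{c,d} | (a.0 + (0 + 0)) | 0\{d} → —a→ u8, —c→ u10
  u5 = c.0\{c,d} | (a.0 + (0 + 0)) | d.0 → —a→ u9, —c→ u11, —d→ u12
  u6 = c.0 | d.0 → —c→ u13, —d→ u14
  u7 = 0\{c,d} | 0 | ((c.0)\{d} + d.d.0) → —c→ u15, —d→ u16
  u8 = c.0\{c,d} | 0 | 0\{d} → —c→ u15
  u9 = c.0\{c,d} | 0 | d.0 → —c→ u16, —d→ u17
  u10 = 0\{c,d} | (a.0 + (0 + 0)) | 0\{d} → —a→ u15
  u11 = 0\{c,d} | (a.0 + (0 + 0)) | d.0 → —a→ u16, —d→ u18
  u12 = c.0\{c,d} | (a.0 + (0 + 0)) | 0 → —a→ u17, —c→ u18
  u13 = 0 | d.0 → —d→ u19
  u14 = c.0 | 0 → —c→ u19
  u15 = 0\{c,d} | 0 | 0\{d} → deadlocked
  u16 = 0\{c,d} | 0 | d.0 → —d→ u20
  u17 = c.0\{c,d} | 0 | 0 → —c→ u20
  u18 = 0\{c,d} | (a.0 + (0 + 0)) | 0 → —a→ u20
  u19 = 0 | 0 → deadlocked
  u20 = 0\{c,d} | 0 | 0 → deadlocked
Reachable graph of Q (21 states):
  v0 = c.0\{c,d} | (a.0 + (0 + 0)) | ((c.0)\{d} + d.d.0) + b.b.(c.0 | d.0) → —a→ v1, —b→ v2, —c→ v3, —c→ v4, —d→ v5
  v1 = c.0\{c,d} | 0 | ((c.0)\{d} + d.d.0) → —c→ v6, —c→ v7, —d→ v8
  v2 = b.(c.0 | d.0) → —b→ v9
  v3 = 0\{c,d} | (a.0 + (0 + 0)) | ((c.0)\{d} + d.d.0) → —a→ v6, —c→ v10, —d→ v11
  v4 = c.0\{c,d} | (a.0 + (0 + 0)) | 0\{d} → —a→ v7, —c→ v10
  v5 = c.0\{c,d} | (a.0 + (0 + 0)) | d.0 → —a→ v8, —c→ v11, —d→ v12
  v6 = 0\{c,d} | 0 | ((c.0)\{d} + d.d.0) → —c→ v13, —d→ v14
  v7 = c.0\{c,d} | 0 | 0\{d} → —c→ v13
  v8 = c.0\{c,d} | 0 | d.0 → —c→ v14, —d→ v15
  v9 = c.0 | d.0 → —c→ v16, —d→ v17
  v10 = 0\{c,d} | (a.0 + (0 + 0)) | 0\{d} → —a→ v13
  v11 = 0\{c,d} | (a.0 + (0 + 0)) | d.0 → —a→ v14, —d→ v18
  v12 = c.0\{c,d} | (a.0 + (0 + 0)) | 0 → —a→ v15, —c→ v18
  v13 = 0\{c,d} | 0 | 0\{d} → deadlocked
  v14 = 0\{c,d} | 0 | d.0 → —d→ v19
  v15 = c.0\{c,d} | 0 | 0 → —c→ v19
  v16 = 0 | d.0 → —d→ v20
  v17 = c.0 | 0 → —c→ v20
  v18 = 0\{c,d} | (a.0 + (0 + 0)) | 0 → —a→ v19
  v19 = 0\{c,d} | 0 | 0 → deadlocked
  v20 = 0 | 0 → deadlocked
Partition-refinement fixed point:
  B0 = {u0}
  B1 = {u12, u4, v12, v4}
  B2 = {u14, u17, u8, v15, v17, v7}
  B3 = {u15, u19, u20, v13, v19, v20}
  B4 = {u10, u18, v10, v18}
  B5 = {u1, v2}
  B6 = {u6, u9, v8, v9}
  B7 = {u13, u16, v14, v16}
  B8 = {u3, v3}
  B9 = {u7, v6}
  B10 = {u11, v11}
  B11 = {u2, v1}
  B12 = {u5, v5}
  B13 = {v0}
u0 ∈ B0, v0 ∈ B13 → different blocks

P ≁ Q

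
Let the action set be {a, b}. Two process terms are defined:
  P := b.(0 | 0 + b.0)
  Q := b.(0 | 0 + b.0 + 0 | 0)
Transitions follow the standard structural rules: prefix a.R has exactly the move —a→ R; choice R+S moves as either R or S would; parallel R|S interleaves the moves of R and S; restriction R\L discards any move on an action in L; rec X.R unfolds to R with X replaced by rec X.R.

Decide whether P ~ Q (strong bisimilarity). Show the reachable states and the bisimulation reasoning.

YES

Reachable graph of P (3 states):
  p0 = b.(0 | 0 + b.0) → --b--▸ p1
  p1 = 0 | 0 + b.0 → --b--▸ p2
  p2 = 0 → ·
Reachable graph of Q (3 states):
  q0 = b.(0 | 0 + b.0 + 0 | 0) → --b--▸ q1
  q1 = 0 | 0 + b.0 + 0 | 0 → --b--▸ q2
  q2 = 0 → ·
Partition-refinement fixed point:
  B0 = {p0, q0}
  B1 = {p1, q1}
  B2 = {p2, q2}
p0 ∈ B0, q0 ∈ B0 → same block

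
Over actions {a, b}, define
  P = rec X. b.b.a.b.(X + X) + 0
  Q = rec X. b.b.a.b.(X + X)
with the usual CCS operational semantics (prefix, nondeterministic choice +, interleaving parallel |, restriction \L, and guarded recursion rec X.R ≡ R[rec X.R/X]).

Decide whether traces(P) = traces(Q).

YES

P's transition system — 5 states:
  p0 = rec X. b.b.a.b.(X + X) + 0 :: --b--▸ p1
  p1 = b.a.b.((rec X. b.b.a.b.(X + X) + 0) + (rec X. b.b.a.b.(X + X) + 0)) :: --b--▸ p2
  p2 = a.b.((rec X. b.b.a.b.(X + X) + 0) + (rec X. b.b.a.b.(X + X) + 0)) :: --a--▸ p3
  p3 = b.((rec X. b.b.a.b.(X + X) + 0) + (rec X. b.b.a.b.(X + X) + 0)) :: --b--▸ p4
  p4 = (rec X. b.b.a.b.(X + X) + 0) + (rec X. b.b.a.b.(X + X) + 0) :: --b--▸ p1
Q's transition system — 5 states:
  q0 = rec X. b.b.a.b.(X + X) :: --b--▸ q1
  q1 = b.a.b.((rec X. b.b.a.b.(X + X)) + (rec X. b.b.a.b.(X + X))) :: --b--▸ q2
  q2 = a.b.((rec X. b.b.a.b.(X + X)) + (rec X. b.b.a.b.(X + X))) :: --a--▸ q3
  q3 = b.((rec X. b.b.a.b.(X + X)) + (rec X. b.b.a.b.(X + X))) :: --b--▸ q4
  q4 = (rec X. b.b.a.b.(X + X)) + (rec X. b.b.a.b.(X + X)) :: --b--▸ q1
Coarsest stable partition (strong bisimilarity classes):
  B0 = {p0, p4, q0, q4}
  B1 = {p1, q1}
  B2 = {p2, q2}
  B3 = {p3, q3}
p0 ∈ B0, q0 ∈ B0 → same block
Bisimilar ⇒ trace-equivalent.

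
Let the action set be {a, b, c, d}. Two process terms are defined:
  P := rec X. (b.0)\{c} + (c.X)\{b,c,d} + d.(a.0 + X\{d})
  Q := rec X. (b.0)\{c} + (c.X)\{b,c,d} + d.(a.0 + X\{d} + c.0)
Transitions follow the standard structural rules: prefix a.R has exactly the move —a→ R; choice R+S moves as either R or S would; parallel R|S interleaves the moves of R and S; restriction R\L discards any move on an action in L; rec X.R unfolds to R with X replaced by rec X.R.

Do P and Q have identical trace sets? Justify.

Reachable graph of P (5 states):
  u0 = rec X. (b.0)\{c} + (c.X)\{b,c,d} + d.(a.0 + X\{d}) has moves ··b··> u1, ··d··> u2
  u1 = 0\{c} has moves ∅
  u2 = a.0 + (rec X. (b.0)\{c} + (c.X)\{b,c,d} + d.(a.0 + X\{d}))\{d} has moves ··a··> u3, ··b··> u4
  u3 = 0 has moves ∅
  u4 = 0\{c}\{d} has moves ∅
Reachable graph of Q (5 states):
  v0 = rec X. (b.0)\{c} + (c.X)\{b,c,d} + d.(a.0 + X\{d} + c.0) has moves ··b··> v1, ··d··> v2
  v1 = 0\{c} has moves ∅
  v2 = a.0 + (rec X. (b.0)\{c} + (c.X)\{b,c,d} + d.(a.0 + X\{d} + c.0))\{d} + c.0 has moves ··a··> v3, ··b··> v4, ··c··> v3
  v3 = 0 has moves ∅
  v4 = 0\{c}\{d} has moves ∅
Run σ = ⟨dc⟩ on Q: start {v0}
  step 1 (d): {v2}
  step 2 (c): {v3}
  ✓ Q
Run σ = ⟨dc⟩ on P: start {u0}
  step 1 (d): {u2}
  step 2 (c): ∅  — P cannot continue

trace-distinct — witness ⟨dc⟩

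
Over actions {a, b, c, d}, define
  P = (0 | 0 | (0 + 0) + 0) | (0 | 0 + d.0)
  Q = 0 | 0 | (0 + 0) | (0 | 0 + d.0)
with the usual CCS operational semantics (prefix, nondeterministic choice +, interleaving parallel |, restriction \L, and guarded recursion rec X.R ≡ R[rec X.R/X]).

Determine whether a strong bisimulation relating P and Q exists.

bisimilar

Reachable graph of P (2 states):
  u0 = (0 | 0 | (0 + 0) + 0) | (0 | 0 + d.0) | —d→ u1
  u1 = (0 | 0 | (0 + 0) + 0) | 0 | ∅
Reachable graph of Q (2 states):
  v0 = 0 | 0 | (0 + 0) | (0 | 0 + d.0) | —d→ v1
  v1 = 0 | 0 | (0 + 0) | 0 | ∅
Bisimilarity quotient blocks:
  B0 = {u0, v0}
  B1 = {u1, v1}
u0 ∈ B0, v0 ∈ B0 → same block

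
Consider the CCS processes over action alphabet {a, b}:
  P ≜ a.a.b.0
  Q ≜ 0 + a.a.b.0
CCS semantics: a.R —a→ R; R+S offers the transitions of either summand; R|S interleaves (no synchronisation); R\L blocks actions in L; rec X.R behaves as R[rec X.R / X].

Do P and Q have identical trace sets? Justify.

Reachable graph of P (4 states):
  u0 = a.a.b.0 ⊢ --a--▸ u1
  u1 = a.b.0 ⊢ --a--▸ u2
  u2 = b.0 ⊢ --b--▸ u3
  u3 = 0 ⊢ stopped
Reachable graph of Q (4 states):
  v0 = 0 + a.a.b.0 ⊢ --a--▸ v1
  v1 = a.b.0 ⊢ --a--▸ v2
  v2 = b.0 ⊢ --b--▸ v3
  v3 = 0 ⊢ stopped
Partition-refinement fixed point:
  B0 = {u0, v0}
  B1 = {u1, v1}
  B2 = {u2, v2}
  B3 = {u3, v3}
u0 ∈ B0, v0 ∈ B0 → same block
Bisimilar ⇒ trace-equivalent.

YES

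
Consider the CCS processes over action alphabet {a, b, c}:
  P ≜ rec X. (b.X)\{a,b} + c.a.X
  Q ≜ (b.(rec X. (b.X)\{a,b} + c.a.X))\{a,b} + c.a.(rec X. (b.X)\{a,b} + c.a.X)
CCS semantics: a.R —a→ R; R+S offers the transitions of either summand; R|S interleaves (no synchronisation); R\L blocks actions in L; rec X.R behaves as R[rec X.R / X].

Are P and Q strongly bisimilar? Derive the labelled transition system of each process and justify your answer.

YES

Reachable graph of P (2 states):
  p0 = rec X. (b.X)\{a,b} + c.a.X ⊢ —c→ p1
  p1 = a.(rec X. (b.X)\{a,b} + c.a.X) ⊢ —a→ p0
Reachable graph of Q (3 states):
  q0 = (b.(rec X. (b.X)\{a,b} + c.a.X))\{a,b} + c.a.(rec X. (b.X)\{a,b} + c.a.X) ⊢ —c→ q1
  q1 = a.(rec X. (b.X)\{a,b} + c.a.X) ⊢ —a→ q2
  q2 = rec X. (b.X)\{a,b} + c.a.X ⊢ —c→ q1
Coarsest stable partition (strong bisimilarity classes):
  B0 = {p0, q0, q2}
  B1 = {p1, q1}
p0 ∈ B0, q0 ∈ B0 → same block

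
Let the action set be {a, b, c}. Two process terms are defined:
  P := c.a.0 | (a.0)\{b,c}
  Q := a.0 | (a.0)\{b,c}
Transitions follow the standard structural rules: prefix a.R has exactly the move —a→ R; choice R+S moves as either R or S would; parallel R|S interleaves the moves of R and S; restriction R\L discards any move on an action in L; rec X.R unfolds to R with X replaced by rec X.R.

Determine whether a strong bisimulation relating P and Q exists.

P's transition system — 6 states:
  u0 = c.a.0 | (a.0)\{b,c} → =a=> u1, =c=> u2
  u1 = c.a.0 | 0\{b,c} → =c=> u3
  u2 = a.0 | (a.0)\{b,c} → =a=> u3, =a=> u4
  u3 = a.0 | 0\{b,c} → =a=> u5
  u4 = 0 | (a.0)\{b,c} → =a=> u5
  u5 = 0 | 0\{b,c} → stopped
Q's transition system — 4 states:
  v0 = a.0 | (a.0)\{b,c} → =a=> v1, =a=> v2
  v1 = 0 | (a.0)\{b,c} → =a=> v3
  v2 = a.0 | 0\{b,c} → =a=> v3
  v3 = 0 | 0\{b,c} → stopped
Coarsest stable partition (strong bisimilarity classes):
  B0 = {u0}
  B1 = {u1}
  B2 = {u3, u4, v1, v2}
  B3 = {u5, v3}
  B4 = {u2, v0}
u0 ∈ B0, v0 ∈ B4 → different blocks

not bisimilar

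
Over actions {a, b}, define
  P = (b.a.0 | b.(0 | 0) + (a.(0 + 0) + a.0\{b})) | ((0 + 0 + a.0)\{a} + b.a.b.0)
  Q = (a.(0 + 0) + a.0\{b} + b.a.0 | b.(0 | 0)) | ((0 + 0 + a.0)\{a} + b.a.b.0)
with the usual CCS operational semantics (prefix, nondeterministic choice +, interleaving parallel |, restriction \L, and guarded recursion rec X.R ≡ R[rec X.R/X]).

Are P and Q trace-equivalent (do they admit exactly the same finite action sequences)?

traces(P) = traces(Q)

P's transition system — 32 states:
  m0 = (b.a.0 | b.(0 | 0) + (a.(0 + 0) + a.0\{b})) | ((0 + 0 + a.0)\{a} + b.a.b.0) ⊢ =a=> m1, =a=> m2, =b=> m3, =b=> m4, =b=> m5
  m1 = (0 + 0) | ((0 + 0 + a.0)\{a} + b.a.b.0) ⊢ =b=> m6
  m2 = 0\{b} | ((0 + 0 + a.0)\{a} + b.a.b.0) ⊢ =b=> m7
  m3 = (b.a.0 | b.(0 | 0) + (a.(0 + 0) + a.0\{b})) | a.b.0 ⊢ =a=> m6, =a=> m7, =a=> m8, =b=> m10, =b=> m9
  m4 = a.0 | b.(0 | 0) | ((0 + 0 + a.0)\{a} + b.a.b.0) ⊢ =a=> m11, =b=> m12, =b=> m9
  m5 = b.a.0 | (0 | 0) | ((0 + 0 + a.0)\{a} + b.a.b.0) ⊢ =b=> m10, =b=> m12
  m6 = (0 + 0) | a.b.0 ⊢ =a=> m13
  m7 = 0\{b} | a.b.0 ⊢ =a=> m14
  m8 = (b.a.0 | b.(0 | 0) + (a.(0 + 0) + a.0\{b})) | b.0 ⊢ =a=> m13, =a=> m14, =b=> m15, =b=> m16, =b=> m17
  m9 = a.0 | b.(0 | 0) | a.b.0 ⊢ =a=> m16, =a=> m18, =b=> m19
  m10 = b.a.0 | (0 | 0) | a.b.0 ⊢ =a=> m17, =b=> m19
  m11 = 0 | b.(0 | 0) | ((0 + 0 + a.0)\{a} + b.a.b.0) ⊢ =b=> m18, =b=> m20
  m12 = a.0 | (0 | 0) | ((0 + 0 + a.0)\{a} + b.a.b.0) ⊢ =a=> m20, =b=> m19
  m13 = (0 + 0) | b.0 ⊢ =b=> m21
  m14 = 0\{b} | b.0 ⊢ =b=> m22
  m15 = (b.a.0 | b.(0 | 0) + (a.(0 + 0) + a.0\{b})) | 0 ⊢ =a=> m21, =a=> m22, =b=> m23, =b=> m24
  m16 = a.0 | b.(0 | 0) | b.0 ⊢ =a=> m25, =b=> m23, =b=> m26
  m17 = b.a.0 | (0 | 0) | b.0 ⊢ =b=> m24, =b=> m26
  m18 = 0 | b.(0 | 0) | a.b.0 ⊢ =a=> m25, =b=> m27
  m19 = a.0 | (0 | 0) | a.b.0 ⊢ =a=> m26, =a=> m27
  m20 = 0 | (0 | 0) | ((0 + 0 + a.0)\{a} + b.a.b.0) ⊢ =b=> m27
  m21 = (0 + 0) | 0 ⊢ ∅
  m22 = 0\{b} | 0 ⊢ ∅
  m23 = a.0 | b.(0 | 0) | 0 ⊢ =a=> m28, =b=> m29
  m24 = b.a.0 | (0 | 0) | 0 ⊢ =b=> m29
  m25 = 0 | b.(0 | 0) | b.0 ⊢ =b=> m28, =b=> m30
  m26 = a.0 | (0 | 0) | b.0 ⊢ =a=> m30, =b=> m29
  m27 = 0 | (0 | 0) | a.b.0 ⊢ =a=> m30
  m28 = 0 | b.(0 | 0) | 0 ⊢ =b=> m31
  m29 = a.0 | (0 | 0) | 0 ⊢ =a=> m31
  m30 = 0 | (0 | 0) | b.0 ⊢ =b=> m31
  m31 = 0 | (0 | 0) | 0 ⊢ ∅
Q's transition system — 32 states:
  n0 = (a.(0 + 0) + a.0\{b} + b.a.0 | b.(0 | 0)) | ((0 + 0 + a.0)\{a} + b.a.b.0) ⊢ =a=> n1, =a=> n2, =b=> n3, =b=> n4, =b=> n5
  n1 = (0 + 0) | ((0 + 0 + a.0)\{a} + b.a.b.0) ⊢ =b=> n6
  n2 = 0\{b} | ((0 + 0 + a.0)\{a} + b.a.b.0) ⊢ =b=> n7
  n3 = (a.(0 + 0) + a.0\{b} + b.a.0 | b.(0 | 0)) | a.b.0 ⊢ =a=> n6, =a=> n7, =a=> n8, =b=> n10, =b=> n9
  n4 = a.0 | b.(0 | 0) | ((0 + 0 + a.0)\{a} + b.a.b.0) ⊢ =a=> n11, =b=> n12, =b=> n9
  n5 = b.a.0 | (0 | 0) | ((0 + 0 + a.0)\{a} + b.a.b.0) ⊢ =b=> n10, =b=> n12
  n6 = (0 + 0) | a.b.0 ⊢ =a=> n13
  n7 = 0\{b} | a.b.0 ⊢ =a=> n14
  n8 = (a.(0 + 0) + a.0\{b} + b.a.0 | b.(0 | 0)) | b.0 ⊢ =a=> n13, =a=> n14, =b=> n15, =b=> n16, =b=> n17
  n9 = a.0 | b.(0 | 0) | a.b.0 ⊢ =a=> n16, =a=> n18, =b=> n19
  n10 = b.a.0 | (0 | 0) | a.b.0 ⊢ =a=> n17, =b=> n19
  n11 = 0 | b.(0 | 0) | ((0 + 0 + a.0)\{a} + b.a.b.0) ⊢ =b=> n18, =b=> n20
  n12 = a.0 | (0 | 0) | ((0 + 0 + a.0)\{a} + b.a.b.0) ⊢ =a=> n20, =b=> n19
  n13 = (0 + 0) | b.0 ⊢ =b=> n21
  n14 = 0\{b} | b.0 ⊢ =b=> n22
  n15 = (a.(0 + 0) + a.0\{b} + b.a.0 | b.(0 | 0)) | 0 ⊢ =a=> n21, =a=> n22, =b=> n23, =b=> n24
  n16 = a.0 | b.(0 | 0) | b.0 ⊢ =a=> n25, =b=> n23, =b=> n26
  n17 = b.a.0 | (0 | 0) | b.0 ⊢ =b=> n24, =b=> n26
  n18 = 0 | b.(0 | 0) | a.b.0 ⊢ =a=> n25, =b=> n27
  n19 = a.0 | (0 | 0) | a.b.0 ⊢ =a=> n26, =a=> n27
  n20 = 0 | (0 | 0) | ((0 + 0 + a.0)\{a} + b.a.b.0) ⊢ =b=> n27
  n21 = (0 + 0) | 0 ⊢ ∅
  n22 = 0\{b} | 0 ⊢ ∅
  n23 = a.0 | b.(0 | 0) | 0 ⊢ =a=> n28, =b=> n29
  n24 = b.a.0 | (0 | 0) | 0 ⊢ =b=> n29
  n25 = 0 | b.(0 | 0) | b.0 ⊢ =b=> n28, =b=> n30
  n26 = a.0 | (0 | 0) | b.0 ⊢ =a=> n30, =b=> n29
  n27 = 0 | (0 | 0) | a.b.0 ⊢ =a=> n30
  n28 = 0 | b.(0 | 0) | 0 ⊢ =b=> n31
  n29 = a.0 | (0 | 0) | 0 ⊢ =a=> n31
  n30 = 0 | (0 | 0) | b.0 ⊢ =b=> n31
  n31 = 0 | (0 | 0) | 0 ⊢ ∅
Partition-refinement fixed point:
  B0 = {m0, n0}
  B1 = {m1, m2, m20, n1, n2, n20}
  B2 = {m27, m6, m7, n27, n6, n7}
  B3 = {m13, m14, m28, m30, n13, n14, n28, n30}
  B4 = {m21, m22, m31, n21, n22, n31}
  B5 = {m5, n5}
  B6 = {m12, n12}
  B7 = {m19, n19}
  B8 = {m23, m26, n23, n26}
  B9 = {m29, n29}
  B10 = {m10, n10}
  B11 = {m17, n17}
  B12 = {m24, n24}
  B13 = {m4, n4}
  B14 = {m11, n11}
  B15 = {m18, n18}
  B16 = {m25, n25}
  B17 = {m9, n9}
  B18 = {m16, n16}
  B19 = {m3, n3}
  B20 = {m8, n8}
  B21 = {m15, n15}
m0 ∈ B0, n0 ∈ B0 → same block
Bisimilar ⇒ trace-equivalent.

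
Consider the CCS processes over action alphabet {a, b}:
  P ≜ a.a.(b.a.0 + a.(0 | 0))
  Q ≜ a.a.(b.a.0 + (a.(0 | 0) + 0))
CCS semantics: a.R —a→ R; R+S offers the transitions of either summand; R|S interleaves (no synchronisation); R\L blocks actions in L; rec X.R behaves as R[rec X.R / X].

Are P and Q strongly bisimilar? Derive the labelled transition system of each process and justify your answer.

bisimilar

P's transition system — 6 states:
  u0 = a.a.(b.a.0 + a.(0 | 0)) :: --a--▸ u1
  u1 = a.(b.a.0 + a.(0 | 0)) :: --a--▸ u2
  u2 = b.a.0 + a.(0 | 0) :: --a--▸ u3, --b--▸ u4
  u3 = 0 | 0 :: stopped
  u4 = a.0 :: --a--▸ u5
  u5 = 0 :: stopped
Q's transition system — 6 states:
  v0 = a.a.(b.a.0 + (a.(0 | 0) + 0)) :: --a--▸ v1
  v1 = a.(b.a.0 + (a.(0 | 0) + 0)) :: --a--▸ v2
  v2 = b.a.0 + (a.(0 | 0) + 0) :: --a--▸ v3, --b--▸ v4
  v3 = 0 | 0 :: stopped
  v4 = a.0 :: --a--▸ v5
  v5 = 0 :: stopped
Partition-refinement fixed point:
  B0 = {u0, v0}
  B1 = {u1, v1}
  B2 = {u2, v2}
  B3 = {u3, u5, v3, v5}
  B4 = {u4, v4}
u0 ∈ B0, v0 ∈ B0 → same block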